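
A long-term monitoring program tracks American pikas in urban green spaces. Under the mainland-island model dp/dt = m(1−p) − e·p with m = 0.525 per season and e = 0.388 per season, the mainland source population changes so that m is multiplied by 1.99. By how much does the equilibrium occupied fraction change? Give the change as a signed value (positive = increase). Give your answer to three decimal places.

Before: p* = 0.525/(0.525+0.388) = 0.5750.
After: m = 1.04475, e = 0.388; p* = 1.04475/1.4327 = 0.7292.
Δp* = 0.7292 − 0.5750 = +0.1542.

0.154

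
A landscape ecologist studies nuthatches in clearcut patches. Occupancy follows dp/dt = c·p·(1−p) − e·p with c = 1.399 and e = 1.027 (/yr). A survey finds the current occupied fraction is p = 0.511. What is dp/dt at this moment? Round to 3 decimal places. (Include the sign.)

-0.175

Colonization term: c·p·(1−p) = 1.399×0.511×0.4890 = 0.34958.
Extinction term: e·p = 0.52480.
dp/dt = 0.34958 − 0.52480 = -0.17522.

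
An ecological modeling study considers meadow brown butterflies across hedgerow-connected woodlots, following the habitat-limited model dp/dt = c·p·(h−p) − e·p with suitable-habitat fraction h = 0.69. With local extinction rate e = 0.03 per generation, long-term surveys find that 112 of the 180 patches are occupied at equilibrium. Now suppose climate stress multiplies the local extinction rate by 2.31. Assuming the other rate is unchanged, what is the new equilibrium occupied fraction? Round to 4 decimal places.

0.5334

Observed p* = 112/180 = 0.62222.
Balance c(h−p*) = e gives c = e/(0.69 − 0.62222) = 0.03/0.06778 = 0.44261.
New p* = 0.69 − e/c = 0.69 − 0.06930/0.44261 = 0.53343.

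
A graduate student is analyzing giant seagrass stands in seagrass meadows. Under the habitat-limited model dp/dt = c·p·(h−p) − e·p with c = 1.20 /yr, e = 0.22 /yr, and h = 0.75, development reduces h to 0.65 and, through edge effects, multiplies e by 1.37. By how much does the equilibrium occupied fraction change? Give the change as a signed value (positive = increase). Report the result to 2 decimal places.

Before: p* = h − e/c = 0.75 − 0.22/1.20 = 0.75 − 0.1833 = 0.5667.
After: c = 1.2, e = 0.3014, h = 0.65; p* = 0.65 − 0.3014/1.2 = 0.3988.
Δp* = 0.3988 − 0.5667 = -0.1678.

-0.17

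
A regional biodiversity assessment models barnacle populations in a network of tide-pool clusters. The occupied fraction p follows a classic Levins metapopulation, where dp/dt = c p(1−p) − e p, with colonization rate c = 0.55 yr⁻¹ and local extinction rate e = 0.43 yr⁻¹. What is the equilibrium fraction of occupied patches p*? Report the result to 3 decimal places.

0.218

At equilibrium, colonization balances extinction: c·p*·(1−p*) = e·p*.
So p* = 1 − e/c = 1 − 0.43/0.55 = 1 − 0.7818 = 0.2182.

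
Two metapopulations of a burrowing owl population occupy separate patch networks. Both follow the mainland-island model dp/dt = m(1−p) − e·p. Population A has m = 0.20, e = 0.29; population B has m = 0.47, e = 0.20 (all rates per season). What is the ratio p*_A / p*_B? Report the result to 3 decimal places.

A: p*_A = m/(m+e) = 0.20/0.4900 = 0.4082.
B: p*_B = 0.47/0.6700 = 0.7015.
p*_A / p*_B = 0.4082/0.7015 = 0.5818.

0.582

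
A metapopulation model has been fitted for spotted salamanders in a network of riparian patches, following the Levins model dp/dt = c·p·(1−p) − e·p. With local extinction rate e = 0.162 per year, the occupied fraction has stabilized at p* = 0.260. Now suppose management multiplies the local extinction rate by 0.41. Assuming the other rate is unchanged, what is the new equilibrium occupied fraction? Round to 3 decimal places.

Balance c(1−p*) = e gives c = e/(1 − 0.26000) = 0.162/0.74000 = 0.21892.
New p* = 1 − e/c = 1 − 0.06642/0.21892 = 0.69660.

0.697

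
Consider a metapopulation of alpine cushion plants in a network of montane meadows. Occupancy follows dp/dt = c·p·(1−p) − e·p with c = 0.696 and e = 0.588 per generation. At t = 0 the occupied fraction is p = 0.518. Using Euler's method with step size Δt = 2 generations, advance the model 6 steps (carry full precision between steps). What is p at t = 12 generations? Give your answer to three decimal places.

0.173

Update rule: p ← p + [c·p·(1−p) − e·p]·Δt with Δt = 2.
t = 2: p = 0.51800 + (-0.26162) = 0.25638
t = 4: p = 0.25638 + (-0.03612) = 0.22026
t = 6: p = 0.22026 + (-0.01996) = 0.20030
t = 8: p = 0.20030 + (-0.01258) = 0.18772
t = 10: p = 0.18772 + (-0.00851) = 0.17922
t = 12: p = 0.17922 + (-0.00600) = 0.17322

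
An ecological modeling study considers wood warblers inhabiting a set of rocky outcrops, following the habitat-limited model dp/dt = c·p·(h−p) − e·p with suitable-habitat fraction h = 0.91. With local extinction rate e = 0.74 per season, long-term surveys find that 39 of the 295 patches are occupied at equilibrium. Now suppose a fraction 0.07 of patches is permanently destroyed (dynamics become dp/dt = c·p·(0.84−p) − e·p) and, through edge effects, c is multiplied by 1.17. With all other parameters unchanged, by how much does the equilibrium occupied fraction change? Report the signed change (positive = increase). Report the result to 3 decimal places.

Observed p* = 39/295 = 0.13220.
Balance c(h−p*) = e gives c = e/(0.91 − 0.13220) = 0.74/0.77780 = 0.95140.
New p* = 0.84 − e/c = 0.84 − 0.74000/1.11314 = 0.17521.
Δp* = 0.17521 − 0.13220 = +0.04301.

0.043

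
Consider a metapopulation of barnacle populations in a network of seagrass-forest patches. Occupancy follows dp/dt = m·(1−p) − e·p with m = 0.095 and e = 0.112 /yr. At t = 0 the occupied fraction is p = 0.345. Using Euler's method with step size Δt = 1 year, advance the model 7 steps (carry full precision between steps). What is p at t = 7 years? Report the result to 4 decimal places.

Update rule: p ← p + [m·(1−p) − e·p]·Δt with Δt = 1.
step 1: Δp = +0.02359, p = 0.36858
step 2: Δp = +0.01870, p = 0.38729
step 3: Δp = +0.01483, p = 0.40212
step 4: Δp = +0.01176, p = 0.41388
step 5: Δp = +0.00933, p = 0.42321
step 6: Δp = +0.00740, p = 0.43060
step 7: Δp = +0.00587, p = 0.43647

0.4365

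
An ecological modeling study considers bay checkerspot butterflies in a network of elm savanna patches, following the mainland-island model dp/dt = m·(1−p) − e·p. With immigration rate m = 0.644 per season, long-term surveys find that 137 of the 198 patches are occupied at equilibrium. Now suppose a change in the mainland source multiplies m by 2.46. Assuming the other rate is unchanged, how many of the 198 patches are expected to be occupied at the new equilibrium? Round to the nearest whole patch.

168

Observed p* = 137/198 = 0.69192.
Balance m(1−p*) = e·p* gives e = m(1−p*)/p* = 0.644×0.30808/0.69192 = 0.28674.
New p* = m/(m+e) = 1.58424/(1.58424+0.28674) = 0.84674.
Expected occupied = 198 × 0.84674 = 167.65 ≈ 168.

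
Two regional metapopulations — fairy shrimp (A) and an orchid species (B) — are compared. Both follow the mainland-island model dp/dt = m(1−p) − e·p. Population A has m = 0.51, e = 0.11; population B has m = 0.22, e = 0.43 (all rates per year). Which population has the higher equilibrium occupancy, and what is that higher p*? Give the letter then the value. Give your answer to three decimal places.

A, 0.823

A: p*_A = m/(m+e) = 0.51/0.6200 = 0.8226.
B: p*_B = 0.22/0.6500 = 0.3385.
A is higher at 0.8226.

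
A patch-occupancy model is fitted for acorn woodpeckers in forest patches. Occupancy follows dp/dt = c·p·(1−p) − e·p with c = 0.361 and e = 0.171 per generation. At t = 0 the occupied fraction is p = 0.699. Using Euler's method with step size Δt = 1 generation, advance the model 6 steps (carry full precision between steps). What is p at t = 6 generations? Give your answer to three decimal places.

0.564

Update rule: p ← p + [c·p·(1−p) − e·p]·Δt with Δt = 1.
step 1: Δp = -0.04357, p = 0.65543
step 2: Δp = -0.03055, p = 0.62488
step 3: Δp = -0.02223, p = 0.60264
step 4: Δp = -0.01661, p = 0.58604
step 5: Δp = -0.01263, p = 0.57340
step 6: Δp = -0.00975, p = 0.56366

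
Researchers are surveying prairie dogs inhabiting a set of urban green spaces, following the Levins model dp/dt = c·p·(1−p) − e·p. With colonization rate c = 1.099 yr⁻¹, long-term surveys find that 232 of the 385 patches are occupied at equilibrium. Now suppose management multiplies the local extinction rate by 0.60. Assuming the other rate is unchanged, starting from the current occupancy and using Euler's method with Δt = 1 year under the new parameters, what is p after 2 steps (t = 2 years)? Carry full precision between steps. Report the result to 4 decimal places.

0.7496

Observed p* = 232/385 = 0.60260.
Balance c(1−p*) = e gives e = 1.099×(1 − 0.60260) = 0.43675.
Starting from p₀ = 0.60260; update p ← p + (dp/dt)·Δt with the new parameters.
  1  |  dp/dt·Δt = +0.105273  |  p_1 = 0.707870
  2  |  dp/dt·Δt = +0.041767  |  p_2 = 0.749637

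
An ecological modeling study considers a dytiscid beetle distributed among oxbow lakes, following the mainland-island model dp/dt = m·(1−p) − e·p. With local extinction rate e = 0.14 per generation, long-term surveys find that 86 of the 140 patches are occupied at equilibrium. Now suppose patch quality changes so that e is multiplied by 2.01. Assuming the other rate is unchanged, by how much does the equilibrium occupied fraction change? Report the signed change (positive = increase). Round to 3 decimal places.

Observed p* = 86/140 = 0.61429.
Balance m(1−p*) = e·p* gives m = e·p*/(1−p*) = 0.14×0.61429/0.38571 = 0.22297.
New p* = m/(m+e) = 0.22297/(0.22297+0.28140) = 0.44208.
Δp* = 0.44208 − 0.61429 = -0.17221.

-0.172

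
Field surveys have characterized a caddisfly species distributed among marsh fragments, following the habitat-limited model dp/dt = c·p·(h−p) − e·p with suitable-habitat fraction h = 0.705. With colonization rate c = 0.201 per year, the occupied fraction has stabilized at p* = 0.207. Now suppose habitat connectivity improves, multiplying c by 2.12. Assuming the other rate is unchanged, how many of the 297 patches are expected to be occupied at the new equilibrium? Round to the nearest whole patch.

140

Balance c(h−p*) = e gives e = 0.201×(0.705 − 0.20700) = 0.10010.
New p* = 0.705 − e/c = 0.705 − 0.10010/0.42612 = 0.47009.
Expected occupied = 297 × 0.47009 = 139.62 ≈ 140.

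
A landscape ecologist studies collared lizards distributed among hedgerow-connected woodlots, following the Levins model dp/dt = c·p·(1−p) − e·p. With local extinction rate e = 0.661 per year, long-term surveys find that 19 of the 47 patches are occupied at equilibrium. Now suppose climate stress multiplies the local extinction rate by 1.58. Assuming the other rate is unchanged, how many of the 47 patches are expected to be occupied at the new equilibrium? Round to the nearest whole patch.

Observed p* = 19/47 = 0.40426.
Balance c(1−p*) = e gives c = e/(1 − 0.40426) = 0.661/0.59574 = 1.10954.
New p* = 1 − e/c = 1 − 1.04438/1.10954 = 0.05873.
Expected occupied = 47 × 0.05873 = 2.76 ≈ 3.

3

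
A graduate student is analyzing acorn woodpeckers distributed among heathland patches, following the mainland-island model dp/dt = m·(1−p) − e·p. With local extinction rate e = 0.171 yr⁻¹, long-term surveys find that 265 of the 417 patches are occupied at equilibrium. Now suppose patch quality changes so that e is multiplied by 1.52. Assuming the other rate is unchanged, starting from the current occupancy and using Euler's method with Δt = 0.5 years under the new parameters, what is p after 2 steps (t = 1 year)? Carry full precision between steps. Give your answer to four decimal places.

0.5869

Observed p* = 265/417 = 0.63549.
Balance m(1−p*) = e·p* gives m = e·p*/(1−p*) = 0.171×0.63549/0.36451 = 0.29813.
Starting from p₀ = 0.63549; update p ← p + (dp/dt)·Δt with the new parameters.
p: 0.63549 → 0.60724  (Δp = -0.02825)
p: 0.60724 → 0.58687  (Δp = -0.02037)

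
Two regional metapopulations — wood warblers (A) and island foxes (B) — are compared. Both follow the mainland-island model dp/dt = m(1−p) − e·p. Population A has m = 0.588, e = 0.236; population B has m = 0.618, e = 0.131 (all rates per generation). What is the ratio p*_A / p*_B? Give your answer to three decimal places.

0.865

A: p*_A = m/(m+e) = 0.588/0.8240 = 0.7136.
B: p*_B = 0.618/0.7490 = 0.8251.
p*_A / p*_B = 0.7136/0.8251 = 0.8649.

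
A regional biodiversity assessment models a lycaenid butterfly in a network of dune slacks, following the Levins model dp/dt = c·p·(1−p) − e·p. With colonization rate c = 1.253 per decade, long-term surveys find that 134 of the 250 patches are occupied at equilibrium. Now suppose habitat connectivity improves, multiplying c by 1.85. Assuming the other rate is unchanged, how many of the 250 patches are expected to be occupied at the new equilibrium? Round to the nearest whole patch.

Observed p* = 134/250 = 0.53600.
Balance c(1−p*) = e gives e = 1.253×(1 − 0.53600) = 0.58139.
New p* = 1 − e/c = 1 − 0.58139/2.31805 = 0.74919.
Expected occupied = 250 × 0.74919 = 187.30 ≈ 187.

187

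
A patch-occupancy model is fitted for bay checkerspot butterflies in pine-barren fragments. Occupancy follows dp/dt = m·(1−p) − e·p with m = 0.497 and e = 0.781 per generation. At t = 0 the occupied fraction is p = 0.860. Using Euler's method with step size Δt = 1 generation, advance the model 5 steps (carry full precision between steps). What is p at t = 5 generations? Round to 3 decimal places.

Update rule: p ← p + [m·(1−p) − e·p]·Δt with Δt = 1.
t = 1: p = 0.86000 + (-0.60208) = 0.25792
t = 2: p = 0.25792 + (+0.16738) = 0.42530
t = 3: p = 0.42530 + (-0.04653) = 0.37877
t = 4: p = 0.37877 + (+0.01294) = 0.39170
t = 5: p = 0.39170 + (-0.00360) = 0.38811

0.388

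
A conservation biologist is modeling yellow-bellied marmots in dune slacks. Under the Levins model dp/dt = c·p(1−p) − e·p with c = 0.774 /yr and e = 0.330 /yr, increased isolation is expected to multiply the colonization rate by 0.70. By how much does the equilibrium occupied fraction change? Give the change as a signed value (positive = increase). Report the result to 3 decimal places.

Before: p* = 1 − 0.330/0.774 = 0.5736.
After the change, c = 0.5418, e = 0.33, so p* = 1 − 0.33/0.5418 = 0.3909.
Δp* = 0.3909 − 0.5736 = -0.1827.

-0.183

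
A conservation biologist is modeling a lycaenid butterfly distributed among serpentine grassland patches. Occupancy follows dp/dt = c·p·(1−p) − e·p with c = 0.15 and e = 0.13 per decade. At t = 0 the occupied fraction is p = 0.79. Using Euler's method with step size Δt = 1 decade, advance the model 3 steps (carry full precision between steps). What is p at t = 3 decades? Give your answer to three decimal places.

0.600

Update rule: p ← p + [c·p·(1−p) − e·p]·Δt with Δt = 1.
  1  |  dp/dt·Δt = -0.077815  |  p_1 = 0.712185
  2  |  dp/dt·Δt = -0.061837  |  p_2 = 0.650348
  3  |  dp/dt·Δt = -0.050436  |  p_3 = 0.599912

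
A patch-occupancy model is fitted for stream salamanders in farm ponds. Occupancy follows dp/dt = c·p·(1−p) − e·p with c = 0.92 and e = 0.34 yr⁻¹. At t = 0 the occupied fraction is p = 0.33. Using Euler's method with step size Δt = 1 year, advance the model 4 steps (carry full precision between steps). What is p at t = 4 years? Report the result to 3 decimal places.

0.597

Update rule: p ← p + [c·p·(1−p) − e·p]·Δt with Δt = 1.
t = 1: p = 0.33000 + (+0.09121) = 0.42121
t = 2: p = 0.42121 + (+0.08108) = 0.50229
t = 3: p = 0.50229 + (+0.05922) = 0.56151
t = 4: p = 0.56151 + (+0.03561) = 0.59711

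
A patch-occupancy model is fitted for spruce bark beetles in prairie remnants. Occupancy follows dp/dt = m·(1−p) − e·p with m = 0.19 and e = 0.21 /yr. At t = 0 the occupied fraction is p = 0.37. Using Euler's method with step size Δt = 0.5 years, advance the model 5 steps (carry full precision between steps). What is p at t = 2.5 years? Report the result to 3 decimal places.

Update rule: p ← p + [m·(1−p) − e·p]·Δt with Δt = 0.5.
t = 0.5: p = 0.37000 + (+0.02100) = 0.39100
t = 1: p = 0.39100 + (+0.01680) = 0.40780
t = 1.5: p = 0.40780 + (+0.01344) = 0.42124
t = 2: p = 0.42124 + (+0.01075) = 0.43199
t = 2.5: p = 0.43199 + (+0.00860) = 0.44059

0.441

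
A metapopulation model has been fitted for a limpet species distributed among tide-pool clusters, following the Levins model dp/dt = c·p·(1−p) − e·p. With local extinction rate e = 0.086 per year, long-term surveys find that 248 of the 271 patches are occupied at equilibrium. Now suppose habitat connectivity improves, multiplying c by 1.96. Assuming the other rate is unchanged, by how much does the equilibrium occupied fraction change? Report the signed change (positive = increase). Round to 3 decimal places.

0.042

Observed p* = 248/271 = 0.91513.
Balance c(1−p*) = e gives c = e/(1 − 0.91513) = 0.086/0.08487 = 1.01331.
New p* = 1 − e/c = 1 − 0.08600/1.98609 = 0.95670.
Δp* = 0.95670 − 0.91513 = +0.04157.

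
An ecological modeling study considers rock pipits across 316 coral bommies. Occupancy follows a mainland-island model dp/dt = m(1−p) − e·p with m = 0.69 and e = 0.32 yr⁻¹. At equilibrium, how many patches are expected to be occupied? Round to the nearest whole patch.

p* = m/(m+e) = 0.69/1.0100 = 0.6832.
Expected occupied patches = N × p* = 316 × 0.6832 = 215.88 ≈ 216.

216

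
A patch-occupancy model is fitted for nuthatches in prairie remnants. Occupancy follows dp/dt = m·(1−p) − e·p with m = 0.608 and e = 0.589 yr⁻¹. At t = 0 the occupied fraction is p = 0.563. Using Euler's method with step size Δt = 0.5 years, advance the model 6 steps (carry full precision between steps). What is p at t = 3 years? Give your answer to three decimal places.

0.508

Update rule: p ← p + [m·(1−p) − e·p]·Δt with Δt = 0.5.
step 1: Δp = -0.03296, p = 0.53004
step 2: Δp = -0.01323, p = 0.51681
step 3: Δp = -0.00531, p = 0.51150
step 4: Δp = -0.00213, p = 0.50937
step 5: Δp = -0.00086, p = 0.50851
step 6: Δp = -0.00034, p = 0.50817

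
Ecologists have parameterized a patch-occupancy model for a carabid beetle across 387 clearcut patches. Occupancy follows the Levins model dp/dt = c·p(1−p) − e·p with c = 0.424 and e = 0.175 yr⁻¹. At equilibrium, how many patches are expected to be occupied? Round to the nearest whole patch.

p* = 1 − e/c = 1 − 0.175/0.424 = 0.5873.
Expected occupied patches = N × p* = 387 × 0.5873 = 227.27 ≈ 227.

227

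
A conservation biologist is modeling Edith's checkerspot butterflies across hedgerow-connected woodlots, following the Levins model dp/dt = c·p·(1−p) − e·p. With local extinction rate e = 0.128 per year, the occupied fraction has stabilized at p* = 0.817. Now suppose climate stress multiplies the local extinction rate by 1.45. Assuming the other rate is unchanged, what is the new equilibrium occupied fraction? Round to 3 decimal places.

0.735

Balance c(1−p*) = e gives c = e/(1 − 0.81700) = 0.128/0.18300 = 0.69945.
New p* = 1 − e/c = 1 − 0.18560/0.69945 = 0.73465.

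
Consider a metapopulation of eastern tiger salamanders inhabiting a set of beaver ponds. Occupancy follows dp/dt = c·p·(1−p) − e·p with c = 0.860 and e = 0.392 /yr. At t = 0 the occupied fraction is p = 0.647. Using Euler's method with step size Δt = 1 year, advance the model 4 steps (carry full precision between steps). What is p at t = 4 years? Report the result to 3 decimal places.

0.550

Update rule: p ← p + [c·p·(1−p) − e·p]·Δt with Δt = 1.
t = 1: p = 0.64700 + (-0.05721) = 0.58979
t = 2: p = 0.58979 + (-0.02313) = 0.56666
t = 3: p = 0.56666 + (-0.01095) = 0.55571
t = 4: p = 0.55571 + (-0.00551) = 0.55020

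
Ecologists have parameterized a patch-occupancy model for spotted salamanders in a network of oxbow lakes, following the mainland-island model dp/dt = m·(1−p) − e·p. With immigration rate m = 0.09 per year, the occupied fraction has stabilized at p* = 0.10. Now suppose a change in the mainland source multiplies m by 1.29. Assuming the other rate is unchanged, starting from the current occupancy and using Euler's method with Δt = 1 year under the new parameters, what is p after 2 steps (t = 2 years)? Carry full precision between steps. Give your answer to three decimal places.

Balance m(1−p*) = e·p* gives e = m(1−p*)/p* = 0.09×0.90000/0.10000 = 0.81000.
Starting from p₀ = 0.10000; update p ← p + (dp/dt)·Δt with the new parameters.
t = 1: p = 0.10000 + (+0.02349) = 0.12349
t = 2: p = 0.12349 + (+0.00174) = 0.12523

0.125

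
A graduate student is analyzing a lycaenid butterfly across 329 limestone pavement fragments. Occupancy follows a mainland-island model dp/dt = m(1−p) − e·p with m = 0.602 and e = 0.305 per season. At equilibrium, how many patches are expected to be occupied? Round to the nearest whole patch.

p* = m/(m+e) = 0.602/0.9070 = 0.6637.
Expected occupied patches = N × p* = 329 × 0.6637 = 218.37 ≈ 218.

218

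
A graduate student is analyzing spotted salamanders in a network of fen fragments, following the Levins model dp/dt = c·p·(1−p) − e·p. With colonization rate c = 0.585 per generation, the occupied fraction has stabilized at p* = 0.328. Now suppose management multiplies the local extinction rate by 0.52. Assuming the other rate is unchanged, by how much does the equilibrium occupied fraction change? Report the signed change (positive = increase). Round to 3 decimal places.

Balance c(1−p*) = e gives e = 0.585×(1 − 0.32800) = 0.39312.
New p* = 1 − e/c = 1 − 0.20442/0.58500 = 0.65056.
Δp* = 0.65056 − 0.32800 = +0.32256.

0.323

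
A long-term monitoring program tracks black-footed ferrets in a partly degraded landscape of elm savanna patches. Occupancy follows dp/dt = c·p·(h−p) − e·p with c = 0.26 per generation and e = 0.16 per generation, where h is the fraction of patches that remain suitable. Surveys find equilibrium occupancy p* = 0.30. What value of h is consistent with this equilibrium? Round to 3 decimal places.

0.915

At equilibrium c(h−p*) = e, so h = p* + e/c.
h = 0.30 + 0.16/0.26 = 0.30 + 0.6154 = 0.9154.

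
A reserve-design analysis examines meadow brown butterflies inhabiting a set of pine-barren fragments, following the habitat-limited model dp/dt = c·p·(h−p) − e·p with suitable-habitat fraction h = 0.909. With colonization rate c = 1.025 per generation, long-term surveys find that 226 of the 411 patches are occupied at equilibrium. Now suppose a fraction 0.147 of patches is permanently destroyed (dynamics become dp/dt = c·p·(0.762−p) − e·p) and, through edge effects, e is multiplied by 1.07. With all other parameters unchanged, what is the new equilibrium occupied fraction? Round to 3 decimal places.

0.378

Observed p* = 226/411 = 0.54988.
Balance c(h−p*) = e gives e = 1.025×(0.909 − 0.54988) = 0.36810.
New p* = 0.762 − e/c = 0.762 − 0.39387/1.02500 = 0.37774.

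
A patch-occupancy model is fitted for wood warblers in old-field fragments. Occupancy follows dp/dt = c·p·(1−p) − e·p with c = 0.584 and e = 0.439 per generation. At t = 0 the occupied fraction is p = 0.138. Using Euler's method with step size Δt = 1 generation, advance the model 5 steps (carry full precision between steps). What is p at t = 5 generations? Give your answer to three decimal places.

0.180

Update rule: p ← p + [c·p·(1−p) − e·p]·Δt with Δt = 1.
  1  |  dp/dt·Δt = +0.008888  |  p_1 = 0.146888
  2  |  dp/dt·Δt = +0.008698  |  p_2 = 0.155587
  3  |  dp/dt·Δt = +0.008423  |  p_3 = 0.164010
  4  |  dp/dt·Δt = +0.008072  |  p_4 = 0.172082
  5  |  dp/dt·Δt = +0.007658  |  p_5 = 0.179740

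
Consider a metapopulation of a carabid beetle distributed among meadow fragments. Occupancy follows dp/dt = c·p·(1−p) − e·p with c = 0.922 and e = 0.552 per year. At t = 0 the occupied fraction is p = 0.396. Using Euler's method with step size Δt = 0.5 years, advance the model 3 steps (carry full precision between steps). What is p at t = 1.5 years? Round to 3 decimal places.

Update rule: p ← p + [c·p·(1−p) − e·p]·Δt with Δt = 0.5.
p: 0.39600 → 0.39697  (Δp = +0.00097)
p: 0.39697 → 0.39776  (Δp = +0.00079)
p: 0.39776 → 0.39841  (Δp = +0.00065)

0.398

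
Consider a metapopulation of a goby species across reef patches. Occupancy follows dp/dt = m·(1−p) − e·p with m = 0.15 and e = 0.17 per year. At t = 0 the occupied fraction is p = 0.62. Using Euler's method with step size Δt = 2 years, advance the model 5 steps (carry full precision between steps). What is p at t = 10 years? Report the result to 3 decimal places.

Update rule: p ← p + [m·(1−p) − e·p]·Δt with Δt = 2.
t = 2: p = 0.62000 + (-0.09680) = 0.52320
t = 4: p = 0.52320 + (-0.03485) = 0.48835
t = 6: p = 0.48835 + (-0.01255) = 0.47581
t = 8: p = 0.47581 + (-0.00452) = 0.47129
t = 10: p = 0.47129 + (-0.00163) = 0.46966

0.470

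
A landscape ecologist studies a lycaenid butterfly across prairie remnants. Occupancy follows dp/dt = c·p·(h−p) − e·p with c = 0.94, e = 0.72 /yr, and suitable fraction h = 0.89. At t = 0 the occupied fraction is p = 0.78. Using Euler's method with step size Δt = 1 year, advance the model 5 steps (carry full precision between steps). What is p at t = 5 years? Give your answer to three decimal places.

0.186

Update rule: p ← p + [c·p·(h−p) − e·p]·Δt with Δt = 1.
p: 0.78000 → 0.29905  (Δp = -0.48095)
p: 0.29905 → 0.24986  (Δp = -0.04920)
p: 0.24986 → 0.22031  (Δp = -0.02955)
p: 0.22031 → 0.20037  (Δp = -0.01994)
p: 0.20037 → 0.18599  (Δp = -0.01438)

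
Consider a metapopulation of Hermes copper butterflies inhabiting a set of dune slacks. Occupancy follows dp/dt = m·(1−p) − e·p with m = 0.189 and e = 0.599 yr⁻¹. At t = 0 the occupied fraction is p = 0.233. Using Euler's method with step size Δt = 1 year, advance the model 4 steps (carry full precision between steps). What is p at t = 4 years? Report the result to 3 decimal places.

Update rule: p ← p + [m·(1−p) − e·p]·Δt with Δt = 1.
  1  |  dp/dt·Δt = +0.005396  |  p_1 = 0.238396
  2  |  dp/dt·Δt = +0.001144  |  p_2 = 0.239540
  3  |  dp/dt·Δt = +0.000243  |  p_3 = 0.239782
  4  |  dp/dt·Δt = +0.000051  |  p_4 = 0.239834

0.240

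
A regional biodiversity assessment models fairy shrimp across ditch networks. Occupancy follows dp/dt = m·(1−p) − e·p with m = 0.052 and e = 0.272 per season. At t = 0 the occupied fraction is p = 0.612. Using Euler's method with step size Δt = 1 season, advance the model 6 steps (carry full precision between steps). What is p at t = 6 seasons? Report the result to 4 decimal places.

0.2036

Update rule: p ← p + [m·(1−p) − e·p]·Δt with Δt = 1.
p: 0.61200 → 0.46571  (Δp = -0.14629)
p: 0.46571 → 0.36682  (Δp = -0.09889)
p: 0.36682 → 0.29997  (Δp = -0.06685)
p: 0.29997 → 0.25478  (Δp = -0.04519)
p: 0.25478 → 0.22423  (Δp = -0.03055)
p: 0.22423 → 0.20358  (Δp = -0.02065)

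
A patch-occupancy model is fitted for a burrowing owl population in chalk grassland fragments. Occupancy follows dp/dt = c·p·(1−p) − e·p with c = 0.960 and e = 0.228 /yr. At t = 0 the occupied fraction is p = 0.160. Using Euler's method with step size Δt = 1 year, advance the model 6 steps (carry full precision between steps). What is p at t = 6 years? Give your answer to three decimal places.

Update rule: p ← p + [c·p·(1−p) − e·p]·Δt with Δt = 1.
step 1: Δp = +0.09254, p = 0.25254
step 2: Δp = +0.12363, p = 0.37618
step 3: Δp = +0.13951, p = 0.51569
step 4: Δp = +0.12219, p = 0.63788
step 5: Δp = +0.07631, p = 0.71419
step 6: Δp = +0.03312, p = 0.74731

0.747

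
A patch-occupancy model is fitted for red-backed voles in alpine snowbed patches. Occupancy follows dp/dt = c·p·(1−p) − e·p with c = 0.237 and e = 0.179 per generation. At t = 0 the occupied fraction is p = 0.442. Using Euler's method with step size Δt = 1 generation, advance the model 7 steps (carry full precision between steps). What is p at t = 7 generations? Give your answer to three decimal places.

0.344

Update rule: p ← p + [c·p·(1−p) − e·p]·Δt with Δt = 1.
p: 0.44200 → 0.42133  (Δp = -0.02067)
p: 0.42133 → 0.40370  (Δp = -0.01764)
p: 0.40370 → 0.38849  (Δp = -0.01521)
p: 0.38849 → 0.37525  (Δp = -0.01324)
p: 0.37525 → 0.36364  (Δp = -0.01161)
p: 0.36364 → 0.35340  (Δp = -0.01025)
p: 0.35340 → 0.34429  (Δp = -0.00910)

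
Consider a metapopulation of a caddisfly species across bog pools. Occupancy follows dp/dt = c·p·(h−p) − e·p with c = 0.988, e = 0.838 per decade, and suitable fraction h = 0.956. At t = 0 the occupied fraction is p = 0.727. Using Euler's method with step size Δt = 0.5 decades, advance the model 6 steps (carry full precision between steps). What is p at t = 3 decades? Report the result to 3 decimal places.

Update rule: p ← p + [c·p·(h−p) − e·p]·Δt with Δt = 0.5.
p: 0.72700 → 0.50463  (Δp = -0.22237)
p: 0.50463 → 0.40571  (Δp = -0.09892)
p: 0.40571 → 0.34601  (Δp = -0.05970)
p: 0.34601 → 0.30529  (Δp = -0.04071)
p: 0.30529 → 0.27551  (Δp = -0.02978)
p: 0.27551 → 0.25269  (Δp = -0.02282)

0.253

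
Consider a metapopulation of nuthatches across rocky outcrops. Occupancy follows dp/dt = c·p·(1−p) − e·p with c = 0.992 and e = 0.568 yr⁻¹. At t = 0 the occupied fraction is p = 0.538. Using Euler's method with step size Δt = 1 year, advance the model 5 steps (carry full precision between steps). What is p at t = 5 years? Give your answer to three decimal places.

Update rule: p ← p + [c·p·(1−p) − e·p]·Δt with Δt = 1.
t = 1: p = 0.53800 + (-0.05902) = 0.47898
t = 2: p = 0.47898 + (-0.02450) = 0.45448
t = 3: p = 0.45448 + (-0.01220) = 0.44228
t = 4: p = 0.44228 + (-0.00652) = 0.43576
t = 5: p = 0.43576 + (-0.00361) = 0.43215

0.432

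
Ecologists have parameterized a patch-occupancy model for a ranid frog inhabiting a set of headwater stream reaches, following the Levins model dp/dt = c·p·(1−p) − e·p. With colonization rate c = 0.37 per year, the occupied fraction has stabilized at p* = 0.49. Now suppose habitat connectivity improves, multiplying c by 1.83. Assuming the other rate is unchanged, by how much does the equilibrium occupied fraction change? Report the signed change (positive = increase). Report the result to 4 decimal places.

0.2313

Balance c(1−p*) = e gives e = 0.37×(1 − 0.49000) = 0.18870.
New p* = 1 − e/c = 1 − 0.18870/0.67710 = 0.72131.
Δp* = 0.72131 − 0.49000 = +0.23131.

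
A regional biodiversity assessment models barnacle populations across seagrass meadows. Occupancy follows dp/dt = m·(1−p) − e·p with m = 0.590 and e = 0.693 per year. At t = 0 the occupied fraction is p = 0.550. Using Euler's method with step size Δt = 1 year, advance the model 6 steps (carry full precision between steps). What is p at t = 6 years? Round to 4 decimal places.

0.4599

Update rule: p ← p + [m·(1−p) − e·p]·Δt with Δt = 1.
t = 1: p = 0.55000 + (-0.11565) = 0.43435
t = 2: p = 0.43435 + (+0.03273) = 0.46708
t = 3: p = 0.46708 + (-0.00926) = 0.45782
t = 4: p = 0.45782 + (+0.00262) = 0.46044
t = 5: p = 0.46044 + (-0.00074) = 0.45970
t = 6: p = 0.45970 + (+0.00021) = 0.45991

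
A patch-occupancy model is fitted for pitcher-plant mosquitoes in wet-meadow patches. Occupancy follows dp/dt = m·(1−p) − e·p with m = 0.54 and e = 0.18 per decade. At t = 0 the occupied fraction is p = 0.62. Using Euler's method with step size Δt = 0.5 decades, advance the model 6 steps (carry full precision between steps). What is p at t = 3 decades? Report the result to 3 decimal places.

0.741

Update rule: p ← p + [m·(1−p) − e·p]·Δt with Δt = 0.5.
  1  |  dp/dt·Δt = +0.046800  |  p_1 = 0.666800
  2  |  dp/dt·Δt = +0.029952  |  p_2 = 0.696752
  3  |  dp/dt·Δt = +0.019169  |  p_3 = 0.715921
  4  |  dp/dt·Δt = +0.012268  |  p_4 = 0.728190
  5  |  dp/dt·Δt = +0.007852  |  p_5 = 0.736041
  6  |  dp/dt·Δt = +0.005025  |  p_6 = 0.741066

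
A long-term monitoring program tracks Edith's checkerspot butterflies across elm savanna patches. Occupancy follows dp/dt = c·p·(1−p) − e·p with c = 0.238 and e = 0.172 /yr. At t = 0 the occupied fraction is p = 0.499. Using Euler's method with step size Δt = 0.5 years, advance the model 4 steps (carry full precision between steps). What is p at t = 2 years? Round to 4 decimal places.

Update rule: p ← p + [c·p·(1−p) − e·p]·Δt with Δt = 0.5.
p: 0.49900 → 0.48584  (Δp = -0.01316)
p: 0.48584 → 0.47378  (Δp = -0.01206)
p: 0.47378 → 0.46270  (Δp = -0.01108)
p: 0.46270 → 0.45250  (Δp = -0.01021)

0.4525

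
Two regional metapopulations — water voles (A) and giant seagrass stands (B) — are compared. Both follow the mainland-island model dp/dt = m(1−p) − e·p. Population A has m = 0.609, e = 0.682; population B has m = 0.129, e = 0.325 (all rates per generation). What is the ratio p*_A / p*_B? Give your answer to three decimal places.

1.660

A: p*_A = m/(m+e) = 0.609/1.2910 = 0.4717.
B: p*_B = 0.129/0.4540 = 0.2841.
p*_A / p*_B = 0.4717/0.2841 = 1.6602.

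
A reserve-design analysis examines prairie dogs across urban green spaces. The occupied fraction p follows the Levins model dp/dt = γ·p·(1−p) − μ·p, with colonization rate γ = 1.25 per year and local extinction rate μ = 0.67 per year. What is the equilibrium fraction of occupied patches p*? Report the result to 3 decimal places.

At equilibrium, colonization balances extinction: γ·p*·(1−p*) = μ·p*.
So p* = 1 − μ/γ = 1 − 0.67/1.25 = 1 − 0.5360 = 0.4640.

0.464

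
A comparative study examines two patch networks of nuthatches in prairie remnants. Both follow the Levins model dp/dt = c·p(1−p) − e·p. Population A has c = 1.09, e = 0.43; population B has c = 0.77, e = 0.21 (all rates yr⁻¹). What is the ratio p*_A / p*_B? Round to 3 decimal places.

A: p*_A = 1 − 0.43/1.09 = 0.6055.
B: p*_B = 1 − 0.21/0.77 = 0.7273.
p*_A / p*_B = 0.6055/0.7273 = 0.8326.

0.833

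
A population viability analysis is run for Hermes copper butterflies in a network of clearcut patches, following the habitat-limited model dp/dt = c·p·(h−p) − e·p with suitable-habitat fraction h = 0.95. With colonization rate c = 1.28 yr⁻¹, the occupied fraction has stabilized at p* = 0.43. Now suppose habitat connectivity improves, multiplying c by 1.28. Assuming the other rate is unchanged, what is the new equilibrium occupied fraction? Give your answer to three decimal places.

0.544

Balance c(h−p*) = e gives e = 1.28×(0.95 − 0.43000) = 0.66560.
New p* = 0.95 − e/c = 0.95 − 0.66560/1.63840 = 0.54375.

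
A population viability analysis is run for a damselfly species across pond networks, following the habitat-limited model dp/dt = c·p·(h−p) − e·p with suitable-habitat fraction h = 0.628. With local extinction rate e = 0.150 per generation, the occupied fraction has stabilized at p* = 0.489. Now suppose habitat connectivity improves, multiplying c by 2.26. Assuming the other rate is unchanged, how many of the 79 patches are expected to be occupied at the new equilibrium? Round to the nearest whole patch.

Balance c(h−p*) = e gives c = e/(0.628 − 0.48900) = 0.150/0.13900 = 1.07914.
New p* = 0.628 − e/c = 0.628 − 0.15000/2.43886 = 0.56650.
Expected occupied = 79 × 0.56650 = 44.75 ≈ 45.

45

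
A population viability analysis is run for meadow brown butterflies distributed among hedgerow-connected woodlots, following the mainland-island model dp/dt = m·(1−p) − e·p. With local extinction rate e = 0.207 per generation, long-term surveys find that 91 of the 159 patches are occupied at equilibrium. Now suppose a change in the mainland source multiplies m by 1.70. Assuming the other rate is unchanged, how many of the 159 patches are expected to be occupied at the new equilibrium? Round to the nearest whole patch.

110

Observed p* = 91/159 = 0.57233.
Balance m(1−p*) = e·p* gives m = e·p*/(1−p*) = 0.207×0.57233/0.42767 = 0.27702.
New p* = m/(m+e) = 0.47093/(0.47093+0.20700) = 0.69466.
Expected occupied = 159 × 0.69466 = 110.45 ≈ 110.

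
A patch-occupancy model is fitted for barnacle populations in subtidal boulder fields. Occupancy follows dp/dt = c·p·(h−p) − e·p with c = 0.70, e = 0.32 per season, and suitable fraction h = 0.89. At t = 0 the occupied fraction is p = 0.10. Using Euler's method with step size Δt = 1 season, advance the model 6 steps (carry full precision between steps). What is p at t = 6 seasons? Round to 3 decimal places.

0.277

Update rule: p ← p + [c·p·(h−p) − e·p]·Δt with Δt = 1.
p: 0.10000 → 0.12330  (Δp = +0.02330)
p: 0.12330 → 0.15002  (Δp = +0.02672)
p: 0.15002 → 0.17972  (Δp = +0.02970)
p: 0.17972 → 0.21157  (Δp = +0.03185)
p: 0.21157 → 0.24434  (Δp = +0.03277)
p: 0.24434 → 0.27658  (Δp = +0.03224)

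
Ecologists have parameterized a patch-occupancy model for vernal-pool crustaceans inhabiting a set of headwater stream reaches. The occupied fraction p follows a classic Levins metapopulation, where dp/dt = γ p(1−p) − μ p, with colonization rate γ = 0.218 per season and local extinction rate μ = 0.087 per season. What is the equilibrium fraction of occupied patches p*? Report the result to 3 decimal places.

At equilibrium, colonization balances extinction: γ·p*·(1−p*) = μ·p*.
So p* = 1 − μ/γ = 1 − 0.087/0.218 = 1 − 0.3991 = 0.6009.

0.601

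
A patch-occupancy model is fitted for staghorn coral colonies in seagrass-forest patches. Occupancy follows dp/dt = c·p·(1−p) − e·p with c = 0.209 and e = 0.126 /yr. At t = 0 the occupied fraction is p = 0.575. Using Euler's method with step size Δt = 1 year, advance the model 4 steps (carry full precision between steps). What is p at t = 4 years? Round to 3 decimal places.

0.507

Update rule: p ← p + [c·p·(1−p) − e·p]·Δt with Δt = 1.
t = 1: p = 0.57500 + (-0.02138) = 0.55362
t = 2: p = 0.55362 + (-0.01811) = 0.53552
t = 3: p = 0.53552 + (-0.01549) = 0.52003
t = 4: p = 0.52003 + (-0.01336) = 0.50667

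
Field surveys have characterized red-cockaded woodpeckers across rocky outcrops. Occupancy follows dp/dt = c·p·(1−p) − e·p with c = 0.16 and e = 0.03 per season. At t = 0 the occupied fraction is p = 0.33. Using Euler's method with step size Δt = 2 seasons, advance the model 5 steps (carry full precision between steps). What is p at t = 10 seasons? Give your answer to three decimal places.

Update rule: p ← p + [c·p·(1−p) − e·p]·Δt with Δt = 2.
t = 2: p = 0.33000 + (+0.05095) = 0.38095
t = 4: p = 0.38095 + (+0.05261) = 0.43356
t = 6: p = 0.43356 + (+0.05257) = 0.48613
t = 8: p = 0.48613 + (+0.05077) = 0.53690
t = 10: p = 0.53690 + (+0.04735) = 0.58425

0.584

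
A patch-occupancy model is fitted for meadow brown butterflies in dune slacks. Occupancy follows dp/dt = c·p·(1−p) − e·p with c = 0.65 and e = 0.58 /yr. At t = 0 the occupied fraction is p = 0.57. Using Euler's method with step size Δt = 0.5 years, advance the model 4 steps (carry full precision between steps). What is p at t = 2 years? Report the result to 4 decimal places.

Update rule: p ← p + [c·p·(1−p) − e·p]·Δt with Δt = 0.5.
p: 0.57000 → 0.48436  (Δp = -0.08564)
p: 0.48436 → 0.42506  (Δp = -0.05929)
p: 0.42506 → 0.38122  (Δp = -0.04384)
p: 0.38122 → 0.34733  (Δp = -0.03389)

0.3473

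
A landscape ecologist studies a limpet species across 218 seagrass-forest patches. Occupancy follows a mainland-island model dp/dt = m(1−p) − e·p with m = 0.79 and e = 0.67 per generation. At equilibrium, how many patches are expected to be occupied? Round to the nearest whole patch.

118

p* = m/(m+e) = 0.79/1.4600 = 0.5411.
Expected occupied patches = N × p* = 218 × 0.5411 = 117.96 ≈ 118.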